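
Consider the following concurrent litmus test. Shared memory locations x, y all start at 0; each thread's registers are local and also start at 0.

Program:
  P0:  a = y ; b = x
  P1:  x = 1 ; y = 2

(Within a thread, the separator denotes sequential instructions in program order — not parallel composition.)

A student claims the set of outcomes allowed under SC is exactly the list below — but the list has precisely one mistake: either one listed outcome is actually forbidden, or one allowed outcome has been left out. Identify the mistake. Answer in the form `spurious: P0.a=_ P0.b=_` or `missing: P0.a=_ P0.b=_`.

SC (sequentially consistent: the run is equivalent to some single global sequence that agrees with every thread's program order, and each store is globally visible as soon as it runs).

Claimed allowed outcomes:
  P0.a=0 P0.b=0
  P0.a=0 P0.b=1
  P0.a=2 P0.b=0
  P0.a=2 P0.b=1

spurious: P0.a=2 P0.b=0

outcome vector order: (P0.a,P0.b)
SC (3): 0/0; 0/1; 2/1
claimed∖SC = {2/0}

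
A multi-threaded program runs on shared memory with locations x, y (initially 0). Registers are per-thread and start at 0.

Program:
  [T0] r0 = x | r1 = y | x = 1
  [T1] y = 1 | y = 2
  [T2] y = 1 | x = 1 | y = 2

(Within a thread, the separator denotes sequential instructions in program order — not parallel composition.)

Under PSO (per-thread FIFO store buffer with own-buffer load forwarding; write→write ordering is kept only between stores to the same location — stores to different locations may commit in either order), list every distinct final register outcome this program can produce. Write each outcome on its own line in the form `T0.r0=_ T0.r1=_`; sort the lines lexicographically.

outcome vector order: (T0.r0,T0.r1)
|PSO outcomes| = 6

T0.r0=0 T0.r1=0
T0.r0=0 T0.r1=1
T0.r0=0 T0.r1=2
T0.r0=1 T0.r1=0
T0.r0=1 T0.r1=1
T0.r0=1 T0.r1=2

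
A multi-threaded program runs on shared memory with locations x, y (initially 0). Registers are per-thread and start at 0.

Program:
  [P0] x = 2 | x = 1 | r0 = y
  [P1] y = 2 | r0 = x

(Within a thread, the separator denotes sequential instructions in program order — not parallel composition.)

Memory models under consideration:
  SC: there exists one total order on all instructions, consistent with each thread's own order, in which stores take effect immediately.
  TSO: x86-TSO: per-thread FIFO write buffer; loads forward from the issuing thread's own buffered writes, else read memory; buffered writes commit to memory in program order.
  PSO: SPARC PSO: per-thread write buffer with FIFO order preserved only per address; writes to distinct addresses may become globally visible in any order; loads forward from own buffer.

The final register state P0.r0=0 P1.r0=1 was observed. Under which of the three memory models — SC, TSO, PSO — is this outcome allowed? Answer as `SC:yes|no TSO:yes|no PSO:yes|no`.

outcome vector order: (P0.r0,P1.r0)
under SC → <0 1> <2 0> <2 1> <2 2>
under TSO → <0 0> <0 1> <0 2> <2 0> <2 1> <2 2>
under PSO → <0 0> <0 1> <0 2> <2 0> <2 1> <2 2>
target <0 1> ∈ {SC,TSO,PSO}

SC:yes TSO:yes PSO:yes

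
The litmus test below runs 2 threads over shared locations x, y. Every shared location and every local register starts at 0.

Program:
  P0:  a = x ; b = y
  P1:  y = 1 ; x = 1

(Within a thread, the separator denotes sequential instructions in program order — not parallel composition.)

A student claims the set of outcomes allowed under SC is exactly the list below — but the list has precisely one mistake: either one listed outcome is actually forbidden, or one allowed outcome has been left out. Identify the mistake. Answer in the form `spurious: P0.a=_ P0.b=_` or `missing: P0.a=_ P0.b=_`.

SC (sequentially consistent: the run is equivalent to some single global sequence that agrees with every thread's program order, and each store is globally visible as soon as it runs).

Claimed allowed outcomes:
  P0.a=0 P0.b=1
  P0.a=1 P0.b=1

missing: P0.a=0 P0.b=0

outcome vector order: (P0.a,P0.b)
SC: 3 outcomes — {00; 01; 11}
SC∖claimed = {00}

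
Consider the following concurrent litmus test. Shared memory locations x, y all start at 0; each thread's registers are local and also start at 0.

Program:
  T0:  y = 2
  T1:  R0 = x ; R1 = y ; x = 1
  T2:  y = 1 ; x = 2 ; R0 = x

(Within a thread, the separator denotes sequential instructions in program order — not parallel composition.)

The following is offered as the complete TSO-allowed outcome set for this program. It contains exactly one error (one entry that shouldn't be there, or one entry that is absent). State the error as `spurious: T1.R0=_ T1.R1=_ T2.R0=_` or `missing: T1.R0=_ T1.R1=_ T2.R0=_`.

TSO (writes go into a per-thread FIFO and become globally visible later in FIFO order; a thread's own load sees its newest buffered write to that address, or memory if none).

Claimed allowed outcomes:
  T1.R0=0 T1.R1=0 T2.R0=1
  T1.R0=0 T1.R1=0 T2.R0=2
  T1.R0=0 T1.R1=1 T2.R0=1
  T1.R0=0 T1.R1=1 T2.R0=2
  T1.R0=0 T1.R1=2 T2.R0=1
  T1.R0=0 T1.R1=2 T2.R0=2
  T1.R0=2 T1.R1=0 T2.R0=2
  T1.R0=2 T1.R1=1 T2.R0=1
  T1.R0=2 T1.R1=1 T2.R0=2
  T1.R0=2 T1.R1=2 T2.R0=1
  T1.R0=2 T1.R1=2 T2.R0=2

spurious: T1.R0=2 T1.R1=0 T2.R0=2

outcome vector order: (T1.R0,T1.R1,T2.R0)
[TSO] allowed = {<0 0 1>, <0 0 2>, <0 1 1>, <0 1 2>, <0 2 1>, <0 2 2>, <2 1 1>, <2 1 2>, <2 2 1>, <2 2 2>}
claimed∖TSO = {<2 0 2>}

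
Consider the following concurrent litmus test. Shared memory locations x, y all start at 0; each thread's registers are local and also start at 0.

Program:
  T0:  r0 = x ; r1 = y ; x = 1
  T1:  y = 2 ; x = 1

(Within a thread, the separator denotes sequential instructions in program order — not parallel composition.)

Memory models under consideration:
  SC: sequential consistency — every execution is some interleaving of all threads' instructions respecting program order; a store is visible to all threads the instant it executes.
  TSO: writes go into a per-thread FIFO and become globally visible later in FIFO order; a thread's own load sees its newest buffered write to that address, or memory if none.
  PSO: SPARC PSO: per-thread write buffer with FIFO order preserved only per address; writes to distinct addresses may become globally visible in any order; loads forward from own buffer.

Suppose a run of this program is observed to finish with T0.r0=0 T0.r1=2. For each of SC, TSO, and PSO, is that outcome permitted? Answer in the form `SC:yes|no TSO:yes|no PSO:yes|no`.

outcome vector order: (T0.r0,T0.r1)
[SC] allowed = {<0 0>; <0 2>; <1 2>}
[TSO] allowed = {<0 0>; <0 2>; <1 2>}
[PSO] allowed = {<0 0>; <0 2>; <1 0>; <1 2>}
target <0 2> ∈ {SC,TSO,PSO}

SC:yes TSO:yes PSO:yes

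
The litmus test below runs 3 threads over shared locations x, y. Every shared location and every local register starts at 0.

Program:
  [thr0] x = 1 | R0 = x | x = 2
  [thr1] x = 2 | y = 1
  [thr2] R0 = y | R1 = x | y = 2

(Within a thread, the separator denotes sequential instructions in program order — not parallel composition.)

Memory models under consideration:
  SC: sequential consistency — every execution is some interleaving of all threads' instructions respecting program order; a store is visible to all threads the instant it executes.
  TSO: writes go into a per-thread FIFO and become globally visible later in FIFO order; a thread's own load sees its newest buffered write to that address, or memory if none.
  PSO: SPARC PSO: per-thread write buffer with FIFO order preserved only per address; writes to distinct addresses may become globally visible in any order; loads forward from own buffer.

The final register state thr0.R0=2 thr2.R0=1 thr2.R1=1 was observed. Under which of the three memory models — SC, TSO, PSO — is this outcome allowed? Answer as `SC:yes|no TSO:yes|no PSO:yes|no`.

outcome vector order: (thr0.R0,thr2.R0,thr2.R1)
SC (9): <1 0 0> <1 0 1> <1 0 2> <1 1 1> <1 1 2> <2 0 0> <2 0 1> <2 0 2> <2 1 2>
TSO (9): <1 0 0> <1 0 1> <1 0 2> <1 1 1> <1 1 2> <2 0 0> <2 0 1> <2 0 2> <2 1 2>
PSO (12): <1 0 0> <1 0 1> <1 0 2> <1 1 0> <1 1 1> <1 1 2> <2 0 0> <2 0 1> <2 0 2> <2 1 0> <2 1 1> <2 1 2>
target <2 1 1> ∈ {PSO}

SC:no TSO:no PSO:yes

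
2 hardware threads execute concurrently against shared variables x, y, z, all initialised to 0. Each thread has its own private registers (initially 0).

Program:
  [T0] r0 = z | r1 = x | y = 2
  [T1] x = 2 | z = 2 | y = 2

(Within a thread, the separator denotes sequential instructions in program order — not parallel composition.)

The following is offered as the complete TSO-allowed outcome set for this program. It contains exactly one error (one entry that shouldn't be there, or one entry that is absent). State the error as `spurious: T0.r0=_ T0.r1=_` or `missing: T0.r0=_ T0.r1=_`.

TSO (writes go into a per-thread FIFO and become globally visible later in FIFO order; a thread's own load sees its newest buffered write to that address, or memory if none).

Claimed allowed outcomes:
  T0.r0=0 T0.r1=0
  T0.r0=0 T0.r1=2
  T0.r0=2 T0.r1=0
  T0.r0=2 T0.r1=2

outcome vector order: (T0.r0,T0.r1)
[TSO] allowed = {<0 0>; <0 2>; <2 2>}
claimed∖TSO = {<2 0>}

spurious: T0.r0=2 T0.r1=0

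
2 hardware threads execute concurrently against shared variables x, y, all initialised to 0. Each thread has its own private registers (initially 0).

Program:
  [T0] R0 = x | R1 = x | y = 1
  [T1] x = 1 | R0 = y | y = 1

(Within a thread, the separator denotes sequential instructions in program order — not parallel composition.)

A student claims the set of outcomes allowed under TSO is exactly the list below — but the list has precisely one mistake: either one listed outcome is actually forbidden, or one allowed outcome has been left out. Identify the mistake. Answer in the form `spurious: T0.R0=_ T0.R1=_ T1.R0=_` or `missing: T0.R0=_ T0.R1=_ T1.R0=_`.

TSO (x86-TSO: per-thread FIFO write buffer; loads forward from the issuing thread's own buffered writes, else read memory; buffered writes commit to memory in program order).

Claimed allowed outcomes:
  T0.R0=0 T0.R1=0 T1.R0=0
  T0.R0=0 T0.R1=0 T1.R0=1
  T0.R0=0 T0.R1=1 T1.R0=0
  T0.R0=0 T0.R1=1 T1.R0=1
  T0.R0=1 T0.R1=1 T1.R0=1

outcome vector order: (T0.R0,T0.R1,T1.R0)
TSO (6): 0/0/0; 0/0/1; 0/1/0; 0/1/1; 1/1/0; 1/1/1
TSO∖claimed = {1/1/0}

missing: T0.R0=1 T0.R1=1 T1.R0=0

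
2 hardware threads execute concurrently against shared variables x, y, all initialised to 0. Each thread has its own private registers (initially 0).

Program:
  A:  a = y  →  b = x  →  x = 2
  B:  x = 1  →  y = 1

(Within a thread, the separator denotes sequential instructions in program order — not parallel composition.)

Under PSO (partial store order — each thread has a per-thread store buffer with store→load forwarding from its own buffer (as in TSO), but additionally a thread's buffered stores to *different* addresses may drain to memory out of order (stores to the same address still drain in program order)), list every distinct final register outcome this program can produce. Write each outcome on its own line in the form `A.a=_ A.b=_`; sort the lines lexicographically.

outcome vector order: (A.a,A.b)
|PSO outcomes| = 4

A.a=0 A.b=0
A.a=0 A.b=1
A.a=1 A.b=0
A.a=1 A.b=1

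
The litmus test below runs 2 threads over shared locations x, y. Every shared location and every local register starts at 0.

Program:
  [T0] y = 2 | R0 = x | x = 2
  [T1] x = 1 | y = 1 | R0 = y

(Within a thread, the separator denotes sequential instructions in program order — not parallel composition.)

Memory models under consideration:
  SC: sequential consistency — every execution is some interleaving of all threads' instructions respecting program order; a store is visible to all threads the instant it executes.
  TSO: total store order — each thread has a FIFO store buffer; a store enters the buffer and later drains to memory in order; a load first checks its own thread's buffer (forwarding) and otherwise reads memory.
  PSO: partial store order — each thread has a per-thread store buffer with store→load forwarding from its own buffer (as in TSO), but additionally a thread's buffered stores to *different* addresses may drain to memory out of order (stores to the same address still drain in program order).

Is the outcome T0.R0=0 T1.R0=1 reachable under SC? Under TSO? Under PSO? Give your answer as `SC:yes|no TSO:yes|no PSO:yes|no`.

SC:yes TSO:yes PSO:yes

outcome vector order: (T0.R0,T1.R0)
[SC] allowed = {0/1 1/1 1/2}
[TSO] allowed = {0/1 0/2 1/1 1/2}
[PSO] allowed = {0/1 0/2 1/1 1/2}
target 0/1 ∈ {SC,TSO,PSO}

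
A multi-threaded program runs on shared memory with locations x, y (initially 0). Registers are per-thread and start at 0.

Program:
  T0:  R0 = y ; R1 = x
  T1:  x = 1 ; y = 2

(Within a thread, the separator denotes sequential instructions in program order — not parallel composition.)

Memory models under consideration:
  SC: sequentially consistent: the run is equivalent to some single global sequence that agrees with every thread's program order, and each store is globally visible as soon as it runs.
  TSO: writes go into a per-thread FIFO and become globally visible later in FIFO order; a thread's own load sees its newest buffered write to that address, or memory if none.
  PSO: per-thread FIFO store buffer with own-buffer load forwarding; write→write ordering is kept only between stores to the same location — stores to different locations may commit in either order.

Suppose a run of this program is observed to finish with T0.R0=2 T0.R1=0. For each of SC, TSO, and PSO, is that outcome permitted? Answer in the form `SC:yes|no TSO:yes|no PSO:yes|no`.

outcome vector order: (T0.R0,T0.R1)
SC: 3 outcomes — {<0 0>; <0 1>; <2 1>}
TSO: 3 outcomes — {<0 0>; <0 1>; <2 1>}
PSO: 4 outcomes — {<0 0>; <0 1>; <2 0>; <2 1>}
target <2 0> ∈ {PSO}

SC:no TSO:no PSO:yes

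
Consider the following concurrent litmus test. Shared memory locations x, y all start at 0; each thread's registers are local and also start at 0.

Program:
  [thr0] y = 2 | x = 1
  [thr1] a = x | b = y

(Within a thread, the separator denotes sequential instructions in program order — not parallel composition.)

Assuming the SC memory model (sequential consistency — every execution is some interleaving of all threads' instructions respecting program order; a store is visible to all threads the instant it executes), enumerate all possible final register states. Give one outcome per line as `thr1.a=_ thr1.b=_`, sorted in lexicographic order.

thr1.a=0 thr1.b=0
thr1.a=0 thr1.b=2
thr1.a=1 thr1.b=2

outcome vector order: (thr1.a,thr1.b)
|SC outcomes| = 3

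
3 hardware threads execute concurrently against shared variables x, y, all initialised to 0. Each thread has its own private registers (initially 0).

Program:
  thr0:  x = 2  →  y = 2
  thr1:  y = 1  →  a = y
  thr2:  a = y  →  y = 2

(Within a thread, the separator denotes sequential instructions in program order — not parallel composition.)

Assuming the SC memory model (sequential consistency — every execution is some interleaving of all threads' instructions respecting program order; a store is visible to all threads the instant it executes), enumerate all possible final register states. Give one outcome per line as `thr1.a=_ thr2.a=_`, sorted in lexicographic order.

thr1.a=1 thr2.a=0
thr1.a=1 thr2.a=1
thr1.a=1 thr2.a=2
thr1.a=2 thr2.a=0
thr1.a=2 thr2.a=1
thr1.a=2 thr2.a=2

outcome vector order: (thr1.a,thr2.a)
|SC outcomes| = 6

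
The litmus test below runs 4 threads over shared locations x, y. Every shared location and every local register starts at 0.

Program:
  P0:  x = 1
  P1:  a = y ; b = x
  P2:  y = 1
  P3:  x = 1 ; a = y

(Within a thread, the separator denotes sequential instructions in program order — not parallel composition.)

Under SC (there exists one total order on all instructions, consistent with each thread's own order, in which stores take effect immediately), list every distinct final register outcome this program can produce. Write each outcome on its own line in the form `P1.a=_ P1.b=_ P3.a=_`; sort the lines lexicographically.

P1.a=0 P1.b=0 P3.a=0
P1.a=0 P1.b=0 P3.a=1
P1.a=0 P1.b=1 P3.a=0
P1.a=0 P1.b=1 P3.a=1
P1.a=1 P1.b=0 P3.a=1
P1.a=1 P1.b=1 P3.a=0
P1.a=1 P1.b=1 P3.a=1

outcome vector order: (P1.a,P1.b,P3.a)
|SC outcomes| = 7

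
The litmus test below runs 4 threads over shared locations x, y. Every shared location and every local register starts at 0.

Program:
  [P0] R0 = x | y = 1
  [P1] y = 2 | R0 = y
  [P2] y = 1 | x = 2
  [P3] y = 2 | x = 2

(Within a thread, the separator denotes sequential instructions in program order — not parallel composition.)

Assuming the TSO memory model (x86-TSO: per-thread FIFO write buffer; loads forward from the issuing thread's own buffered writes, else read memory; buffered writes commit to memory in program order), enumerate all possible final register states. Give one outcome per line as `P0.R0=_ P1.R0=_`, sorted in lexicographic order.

outcome vector order: (P0.R0,P1.R0)
|TSO outcomes| = 4

P0.R0=0 P1.R0=1
P0.R0=0 P1.R0=2
P0.R0=2 P1.R0=1
P0.R0=2 P1.R0=2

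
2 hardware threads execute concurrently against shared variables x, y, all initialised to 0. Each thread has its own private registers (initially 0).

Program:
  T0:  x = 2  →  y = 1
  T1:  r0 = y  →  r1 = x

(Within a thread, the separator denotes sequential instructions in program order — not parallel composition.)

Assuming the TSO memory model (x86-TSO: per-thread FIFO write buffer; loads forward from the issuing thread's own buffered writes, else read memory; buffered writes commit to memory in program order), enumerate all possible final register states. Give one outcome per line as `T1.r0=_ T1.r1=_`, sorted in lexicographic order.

outcome vector order: (T1.r0,T1.r1)
|TSO outcomes| = 3

T1.r0=0 T1.r1=0
T1.r0=0 T1.r1=2
T1.r0=1 T1.r1=2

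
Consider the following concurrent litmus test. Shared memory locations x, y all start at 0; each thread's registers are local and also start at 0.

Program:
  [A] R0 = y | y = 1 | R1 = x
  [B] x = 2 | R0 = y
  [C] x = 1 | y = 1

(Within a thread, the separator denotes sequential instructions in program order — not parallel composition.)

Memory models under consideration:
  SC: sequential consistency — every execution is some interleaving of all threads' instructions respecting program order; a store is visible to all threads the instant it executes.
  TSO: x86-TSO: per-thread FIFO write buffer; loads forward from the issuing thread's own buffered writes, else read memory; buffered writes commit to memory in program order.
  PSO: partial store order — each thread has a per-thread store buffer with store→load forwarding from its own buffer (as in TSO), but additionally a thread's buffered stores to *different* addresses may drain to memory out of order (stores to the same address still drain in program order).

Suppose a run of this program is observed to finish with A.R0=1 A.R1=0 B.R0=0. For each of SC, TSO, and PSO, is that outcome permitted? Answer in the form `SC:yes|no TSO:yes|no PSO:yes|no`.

outcome vector order: (A.R0,A.R1,B.R0)
SC (9): 001 010 011 020 021 110 111 120 121
TSO (10): 000 001 010 011 020 021 110 111 120 121
PSO (12): 000 001 010 011 020 021 100 101 110 111 120 121
target 100 ∈ {PSO}

SC:no TSO:no PSO:yes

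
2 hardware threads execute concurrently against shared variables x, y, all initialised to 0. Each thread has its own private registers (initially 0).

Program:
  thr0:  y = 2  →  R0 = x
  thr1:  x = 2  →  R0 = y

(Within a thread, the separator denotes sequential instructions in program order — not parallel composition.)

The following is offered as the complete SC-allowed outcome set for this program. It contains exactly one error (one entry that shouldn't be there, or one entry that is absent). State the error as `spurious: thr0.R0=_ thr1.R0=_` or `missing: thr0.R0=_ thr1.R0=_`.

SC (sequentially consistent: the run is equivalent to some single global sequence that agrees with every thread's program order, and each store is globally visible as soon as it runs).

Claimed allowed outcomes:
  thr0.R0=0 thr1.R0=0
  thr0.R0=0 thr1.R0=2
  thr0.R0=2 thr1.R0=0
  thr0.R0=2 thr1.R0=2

spurious: thr0.R0=0 thr1.R0=0

outcome vector order: (thr0.R0,thr1.R0)
SC: 3 outcomes — {02 20 22}
claimed∖SC = {00}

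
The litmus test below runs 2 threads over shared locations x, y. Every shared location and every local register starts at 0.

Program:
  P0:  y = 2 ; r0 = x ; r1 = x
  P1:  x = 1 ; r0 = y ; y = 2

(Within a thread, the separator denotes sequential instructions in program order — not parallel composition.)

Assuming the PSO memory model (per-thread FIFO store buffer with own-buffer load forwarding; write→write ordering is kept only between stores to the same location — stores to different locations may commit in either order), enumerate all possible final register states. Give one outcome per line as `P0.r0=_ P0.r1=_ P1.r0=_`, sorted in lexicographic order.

outcome vector order: (P0.r0,P0.r1,P1.r0)
|PSO outcomes| = 6

P0.r0=0 P0.r1=0 P1.r0=0
P0.r0=0 P0.r1=0 P1.r0=2
P0.r0=0 P0.r1=1 P1.r0=0
P0.r0=0 P0.r1=1 P1.r0=2
P0.r0=1 P0.r1=1 P1.r0=0
P0.r0=1 P0.r1=1 P1.r0=2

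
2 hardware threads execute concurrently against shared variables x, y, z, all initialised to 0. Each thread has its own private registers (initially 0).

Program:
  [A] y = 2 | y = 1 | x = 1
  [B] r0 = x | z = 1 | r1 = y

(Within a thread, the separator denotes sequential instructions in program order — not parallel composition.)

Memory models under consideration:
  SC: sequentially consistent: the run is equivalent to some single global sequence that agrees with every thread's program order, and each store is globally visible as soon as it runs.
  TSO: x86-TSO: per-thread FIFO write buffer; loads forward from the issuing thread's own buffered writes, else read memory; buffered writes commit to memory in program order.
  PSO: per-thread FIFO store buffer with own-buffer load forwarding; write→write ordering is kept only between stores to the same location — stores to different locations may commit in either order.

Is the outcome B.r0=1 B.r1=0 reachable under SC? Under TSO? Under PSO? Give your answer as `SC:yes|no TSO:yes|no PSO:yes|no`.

outcome vector order: (B.r0,B.r1)
[SC] allowed = {0/0, 0/1, 0/2, 1/1}
[TSO] allowed = {0/0, 0/1, 0/2, 1/1}
[PSO] allowed = {0/0, 0/1, 0/2, 1/0, 1/1, 1/2}
target 1/0 ∈ {PSO}

SC:no TSO:no PSO:yes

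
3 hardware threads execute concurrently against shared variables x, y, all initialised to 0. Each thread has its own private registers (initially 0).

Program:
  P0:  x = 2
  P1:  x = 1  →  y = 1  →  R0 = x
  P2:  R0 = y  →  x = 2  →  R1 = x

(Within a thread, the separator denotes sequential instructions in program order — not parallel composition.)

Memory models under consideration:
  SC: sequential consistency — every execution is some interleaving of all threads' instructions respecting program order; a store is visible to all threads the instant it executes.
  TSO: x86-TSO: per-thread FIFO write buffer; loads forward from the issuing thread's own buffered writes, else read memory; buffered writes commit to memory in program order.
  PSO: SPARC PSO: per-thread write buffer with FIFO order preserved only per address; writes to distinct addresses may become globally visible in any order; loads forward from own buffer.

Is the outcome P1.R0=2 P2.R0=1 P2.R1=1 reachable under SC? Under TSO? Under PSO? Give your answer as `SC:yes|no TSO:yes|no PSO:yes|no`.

outcome vector order: (P1.R0,P2.R0,P2.R1)
SC (6): 1/0/1, 1/0/2, 1/1/2, 2/0/1, 2/0/2, 2/1/2
TSO (6): 1/0/1, 1/0/2, 1/1/2, 2/0/1, 2/0/2, 2/1/2
PSO (8): 1/0/1, 1/0/2, 1/1/1, 1/1/2, 2/0/1, 2/0/2, 2/1/1, 2/1/2
target 2/1/1 ∈ {PSO}

SC:no TSO:no PSO:yes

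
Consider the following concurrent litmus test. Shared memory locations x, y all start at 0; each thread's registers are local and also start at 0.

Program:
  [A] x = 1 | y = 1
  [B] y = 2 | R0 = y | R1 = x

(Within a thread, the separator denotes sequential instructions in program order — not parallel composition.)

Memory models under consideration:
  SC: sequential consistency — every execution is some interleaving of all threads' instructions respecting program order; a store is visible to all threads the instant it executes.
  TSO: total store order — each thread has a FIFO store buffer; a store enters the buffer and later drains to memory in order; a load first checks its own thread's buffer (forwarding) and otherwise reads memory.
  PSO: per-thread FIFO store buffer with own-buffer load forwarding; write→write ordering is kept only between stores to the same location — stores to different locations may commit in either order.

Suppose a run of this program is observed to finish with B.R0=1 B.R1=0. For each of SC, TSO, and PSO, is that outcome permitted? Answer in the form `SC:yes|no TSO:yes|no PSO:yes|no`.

outcome vector order: (B.R0,B.R1)
SC: 3 outcomes — {<1 1> <2 0> <2 1>}
TSO: 3 outcomes — {<1 1> <2 0> <2 1>}
PSO: 4 outcomes — {<1 0> <1 1> <2 0> <2 1>}
target <1 0> ∈ {PSO}

SC:no TSO:no PSO:yes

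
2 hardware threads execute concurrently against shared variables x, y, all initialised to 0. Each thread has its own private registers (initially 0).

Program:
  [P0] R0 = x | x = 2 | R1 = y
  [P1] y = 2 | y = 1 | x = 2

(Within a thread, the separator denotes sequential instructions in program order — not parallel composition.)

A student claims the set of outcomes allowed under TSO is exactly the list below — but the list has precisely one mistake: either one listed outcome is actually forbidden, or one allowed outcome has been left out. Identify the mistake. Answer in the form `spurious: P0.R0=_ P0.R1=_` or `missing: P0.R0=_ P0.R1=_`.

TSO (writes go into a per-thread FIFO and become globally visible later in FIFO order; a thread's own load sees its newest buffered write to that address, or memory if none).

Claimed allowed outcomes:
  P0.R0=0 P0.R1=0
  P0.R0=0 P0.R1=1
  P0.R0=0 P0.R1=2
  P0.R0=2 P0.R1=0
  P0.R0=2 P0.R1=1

outcome vector order: (P0.R0,P0.R1)
under TSO → 00, 01, 02, 21
claimed∖TSO = {20}

spurious: P0.R0=2 P0.R1=0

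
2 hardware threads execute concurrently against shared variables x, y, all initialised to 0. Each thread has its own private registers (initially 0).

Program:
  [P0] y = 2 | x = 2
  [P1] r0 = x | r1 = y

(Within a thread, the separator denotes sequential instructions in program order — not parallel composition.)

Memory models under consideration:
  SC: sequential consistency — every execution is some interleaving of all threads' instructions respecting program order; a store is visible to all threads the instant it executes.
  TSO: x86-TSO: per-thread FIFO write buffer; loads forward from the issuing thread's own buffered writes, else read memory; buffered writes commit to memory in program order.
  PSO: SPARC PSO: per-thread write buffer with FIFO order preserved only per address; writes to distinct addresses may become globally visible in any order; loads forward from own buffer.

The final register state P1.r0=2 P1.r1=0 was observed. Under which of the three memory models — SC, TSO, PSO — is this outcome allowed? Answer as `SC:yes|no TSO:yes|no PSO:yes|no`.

outcome vector order: (P1.r0,P1.r1)
SC: 3 outcomes — {00, 02, 22}
TSO: 3 outcomes — {00, 02, 22}
PSO: 4 outcomes — {00, 02, 20, 22}
target 20 ∈ {PSO}

SC:no TSO:no PSO:yes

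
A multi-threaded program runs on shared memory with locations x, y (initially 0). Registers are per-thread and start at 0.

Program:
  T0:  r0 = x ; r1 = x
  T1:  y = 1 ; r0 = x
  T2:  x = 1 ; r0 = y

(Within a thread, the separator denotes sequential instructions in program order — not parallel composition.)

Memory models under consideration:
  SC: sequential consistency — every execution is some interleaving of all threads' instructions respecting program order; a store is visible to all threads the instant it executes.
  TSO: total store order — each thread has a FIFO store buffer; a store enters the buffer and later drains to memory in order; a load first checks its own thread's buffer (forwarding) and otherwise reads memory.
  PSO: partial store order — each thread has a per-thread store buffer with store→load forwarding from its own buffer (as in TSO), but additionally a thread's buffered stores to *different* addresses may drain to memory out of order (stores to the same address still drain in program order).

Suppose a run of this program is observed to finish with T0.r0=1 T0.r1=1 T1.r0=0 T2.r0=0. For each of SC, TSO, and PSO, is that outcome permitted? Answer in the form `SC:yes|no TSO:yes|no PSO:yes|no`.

SC:no TSO:yes PSO:yes

outcome vector order: (T0.r0,T0.r1,T1.r0,T2.r0)
[SC] allowed = {0/0/0/1; 0/0/1/0; 0/0/1/1; 0/1/0/1; 0/1/1/0; 0/1/1/1; 1/1/0/1; 1/1/1/0; 1/1/1/1}
[TSO] allowed = {0/0/0/0; 0/0/0/1; 0/0/1/0; 0/0/1/1; 0/1/0/0; 0/1/0/1; 0/1/1/0; 0/1/1/1; 1/1/0/0; 1/1/0/1; 1/1/1/0; 1/1/1/1}
[PSO] allowed = {0/0/0/0; 0/0/0/1; 0/0/1/0; 0/0/1/1; 0/1/0/0; 0/1/0/1; 0/1/1/0; 0/1/1/1; 1/1/0/0; 1/1/0/1; 1/1/1/0; 1/1/1/1}
target 1/1/0/0 ∈ {TSO,PSO}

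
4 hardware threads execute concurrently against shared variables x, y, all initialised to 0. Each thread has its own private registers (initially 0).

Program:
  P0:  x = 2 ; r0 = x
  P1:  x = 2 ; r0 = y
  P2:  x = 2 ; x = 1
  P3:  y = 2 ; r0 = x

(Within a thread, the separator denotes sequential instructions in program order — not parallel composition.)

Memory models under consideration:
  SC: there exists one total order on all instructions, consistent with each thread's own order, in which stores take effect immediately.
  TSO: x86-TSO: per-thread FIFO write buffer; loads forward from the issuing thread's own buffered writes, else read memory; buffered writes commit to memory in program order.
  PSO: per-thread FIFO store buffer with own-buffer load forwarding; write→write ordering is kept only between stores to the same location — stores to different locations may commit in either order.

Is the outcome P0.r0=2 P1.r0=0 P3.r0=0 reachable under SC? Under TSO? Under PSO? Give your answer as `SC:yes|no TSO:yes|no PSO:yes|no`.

outcome vector order: (P0.r0,P1.r0,P3.r0)
SC: 10 outcomes — {(1,0,1), (1,0,2), (1,2,0), (1,2,1), (1,2,2), (2,0,1), (2,0,2), (2,2,0), (2,2,1), (2,2,2)}
TSO: 12 outcomes — {(1,0,0), (1,0,1), (1,0,2), (1,2,0), (1,2,1), (1,2,2), (2,0,0), (2,0,1), (2,0,2), (2,2,0), (2,2,1), (2,2,2)}
PSO: 12 outcomes — {(1,0,0), (1,0,1), (1,0,2), (1,2,0), (1,2,1), (1,2,2), (2,0,0), (2,0,1), (2,0,2), (2,2,0), (2,2,1), (2,2,2)}
target (2,0,0) ∈ {TSO,PSO}

SC:no TSO:yes PSO:yes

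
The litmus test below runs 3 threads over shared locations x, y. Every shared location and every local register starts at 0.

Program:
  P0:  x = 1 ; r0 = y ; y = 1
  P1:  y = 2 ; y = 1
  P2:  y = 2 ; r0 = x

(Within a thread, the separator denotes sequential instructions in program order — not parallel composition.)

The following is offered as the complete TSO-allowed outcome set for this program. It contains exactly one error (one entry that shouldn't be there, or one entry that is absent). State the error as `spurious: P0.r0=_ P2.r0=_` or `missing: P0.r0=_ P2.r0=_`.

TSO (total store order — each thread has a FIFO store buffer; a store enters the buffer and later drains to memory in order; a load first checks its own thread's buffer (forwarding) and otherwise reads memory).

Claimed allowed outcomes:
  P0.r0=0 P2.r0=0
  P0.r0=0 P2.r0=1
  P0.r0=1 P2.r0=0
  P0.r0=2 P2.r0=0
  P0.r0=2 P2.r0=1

outcome vector order: (P0.r0,P2.r0)
under TSO → 00; 01; 10; 11; 20; 21
TSO∖claimed = {11}

missing: P0.r0=1 P2.r0=1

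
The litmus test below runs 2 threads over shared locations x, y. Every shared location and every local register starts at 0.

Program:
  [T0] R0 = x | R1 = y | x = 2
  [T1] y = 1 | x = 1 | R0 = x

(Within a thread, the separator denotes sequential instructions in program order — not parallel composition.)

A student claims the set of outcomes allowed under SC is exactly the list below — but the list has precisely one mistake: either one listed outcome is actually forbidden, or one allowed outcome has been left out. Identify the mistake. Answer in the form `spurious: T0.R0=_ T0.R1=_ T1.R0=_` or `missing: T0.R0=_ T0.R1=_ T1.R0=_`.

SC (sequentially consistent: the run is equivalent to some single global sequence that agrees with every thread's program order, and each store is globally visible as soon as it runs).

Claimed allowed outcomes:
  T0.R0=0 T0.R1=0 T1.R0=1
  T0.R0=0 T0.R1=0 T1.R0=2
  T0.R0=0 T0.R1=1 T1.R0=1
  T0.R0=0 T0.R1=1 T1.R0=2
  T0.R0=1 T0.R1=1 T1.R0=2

outcome vector order: (T0.R0,T0.R1,T1.R0)
SC (6): <0 0 1>; <0 0 2>; <0 1 1>; <0 1 2>; <1 1 1>; <1 1 2>
SC∖claimed = {<1 1 1>}

missing: T0.R0=1 T0.R1=1 T1.R0=1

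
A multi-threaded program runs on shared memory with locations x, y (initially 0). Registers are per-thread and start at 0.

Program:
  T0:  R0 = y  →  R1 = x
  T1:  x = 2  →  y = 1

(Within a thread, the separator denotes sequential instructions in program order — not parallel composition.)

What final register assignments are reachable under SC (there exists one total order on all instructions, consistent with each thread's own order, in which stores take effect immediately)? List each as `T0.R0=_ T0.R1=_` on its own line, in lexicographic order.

T0.R0=0 T0.R1=0
T0.R0=0 T0.R1=2
T0.R0=1 T0.R1=2

outcome vector order: (T0.R0,T0.R1)
|SC outcomes| = 3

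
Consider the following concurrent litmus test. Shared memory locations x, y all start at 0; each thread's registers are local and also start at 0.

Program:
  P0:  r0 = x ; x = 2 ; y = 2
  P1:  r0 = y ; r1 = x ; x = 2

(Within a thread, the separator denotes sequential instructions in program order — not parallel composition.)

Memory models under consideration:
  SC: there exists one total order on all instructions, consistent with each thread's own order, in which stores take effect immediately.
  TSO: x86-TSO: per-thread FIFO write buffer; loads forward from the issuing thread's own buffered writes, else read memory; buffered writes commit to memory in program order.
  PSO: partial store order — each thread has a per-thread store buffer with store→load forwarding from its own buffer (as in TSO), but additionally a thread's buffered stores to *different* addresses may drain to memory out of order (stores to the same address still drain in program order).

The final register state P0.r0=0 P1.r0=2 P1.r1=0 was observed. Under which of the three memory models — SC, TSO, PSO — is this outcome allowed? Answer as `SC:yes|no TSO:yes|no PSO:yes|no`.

SC:no TSO:no PSO:yes

outcome vector order: (P0.r0,P1.r0,P1.r1)
SC: 4 outcomes — {000, 002, 022, 200}
TSO: 4 outcomes — {000, 002, 022, 200}
PSO: 5 outcomes — {000, 002, 020, 022, 200}
target 020 ∈ {PSO}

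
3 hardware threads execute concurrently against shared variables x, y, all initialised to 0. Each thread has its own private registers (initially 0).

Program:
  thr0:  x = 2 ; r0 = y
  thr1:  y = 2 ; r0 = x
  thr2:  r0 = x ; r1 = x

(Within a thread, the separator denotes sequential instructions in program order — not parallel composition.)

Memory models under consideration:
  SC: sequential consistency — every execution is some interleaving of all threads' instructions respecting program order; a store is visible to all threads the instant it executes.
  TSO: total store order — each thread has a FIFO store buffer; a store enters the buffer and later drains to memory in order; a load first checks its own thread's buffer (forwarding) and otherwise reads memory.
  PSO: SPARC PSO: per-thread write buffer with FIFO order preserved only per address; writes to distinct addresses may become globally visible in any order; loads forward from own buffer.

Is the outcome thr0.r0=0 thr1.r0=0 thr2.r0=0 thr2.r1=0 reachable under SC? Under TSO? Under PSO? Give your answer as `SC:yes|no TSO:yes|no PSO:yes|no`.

SC:no TSO:yes PSO:yes

outcome vector order: (thr0.r0,thr1.r0,thr2.r0,thr2.r1)
[SC] allowed = {0/2/0/0, 0/2/0/2, 0/2/2/2, 2/0/0/0, 2/0/0/2, 2/0/2/2, 2/2/0/0, 2/2/0/2, 2/2/2/2}
[TSO] allowed = {0/0/0/0, 0/0/0/2, 0/0/2/2, 0/2/0/0, 0/2/0/2, 0/2/2/2, 2/0/0/0, 2/0/0/2, 2/0/2/2, 2/2/0/0, 2/2/0/2, 2/2/2/2}
[PSO] allowed = {0/0/0/0, 0/0/0/2, 0/0/2/2, 0/2/0/0, 0/2/0/2, 0/2/2/2, 2/0/0/0, 2/0/0/2, 2/0/2/2, 2/2/0/0, 2/2/0/2, 2/2/2/2}
target 0/0/0/0 ∈ {TSO,PSO}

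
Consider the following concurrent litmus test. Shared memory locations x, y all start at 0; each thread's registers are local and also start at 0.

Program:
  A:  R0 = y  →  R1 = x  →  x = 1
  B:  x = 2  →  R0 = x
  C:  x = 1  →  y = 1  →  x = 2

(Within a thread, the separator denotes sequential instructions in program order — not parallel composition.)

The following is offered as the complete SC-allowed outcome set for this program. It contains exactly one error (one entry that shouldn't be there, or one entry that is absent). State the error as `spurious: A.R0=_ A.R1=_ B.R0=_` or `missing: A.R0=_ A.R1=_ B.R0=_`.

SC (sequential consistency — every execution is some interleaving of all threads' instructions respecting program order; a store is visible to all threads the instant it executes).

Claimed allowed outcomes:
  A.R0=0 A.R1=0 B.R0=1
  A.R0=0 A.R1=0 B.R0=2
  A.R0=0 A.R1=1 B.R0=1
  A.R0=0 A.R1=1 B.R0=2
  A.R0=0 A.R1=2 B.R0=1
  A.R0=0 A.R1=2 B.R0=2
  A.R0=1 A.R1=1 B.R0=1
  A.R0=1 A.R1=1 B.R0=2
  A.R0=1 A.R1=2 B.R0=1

missing: A.R0=1 A.R1=2 B.R0=2

outcome vector order: (A.R0,A.R1,B.R0)
under SC → 0/0/1; 0/0/2; 0/1/1; 0/1/2; 0/2/1; 0/2/2; 1/1/1; 1/1/2; 1/2/1; 1/2/2
SC∖claimed = {1/2/2}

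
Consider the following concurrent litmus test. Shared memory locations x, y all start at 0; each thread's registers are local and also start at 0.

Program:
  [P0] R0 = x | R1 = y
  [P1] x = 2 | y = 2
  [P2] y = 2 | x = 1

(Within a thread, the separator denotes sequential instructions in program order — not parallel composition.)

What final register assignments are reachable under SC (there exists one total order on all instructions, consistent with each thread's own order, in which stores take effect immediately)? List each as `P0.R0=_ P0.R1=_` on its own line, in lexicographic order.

P0.R0=0 P0.R1=0
P0.R0=0 P0.R1=2
P0.R0=1 P0.R1=2
P0.R0=2 P0.R1=0
P0.R0=2 P0.R1=2

outcome vector order: (P0.R0,P0.R1)
|SC outcomes| = 5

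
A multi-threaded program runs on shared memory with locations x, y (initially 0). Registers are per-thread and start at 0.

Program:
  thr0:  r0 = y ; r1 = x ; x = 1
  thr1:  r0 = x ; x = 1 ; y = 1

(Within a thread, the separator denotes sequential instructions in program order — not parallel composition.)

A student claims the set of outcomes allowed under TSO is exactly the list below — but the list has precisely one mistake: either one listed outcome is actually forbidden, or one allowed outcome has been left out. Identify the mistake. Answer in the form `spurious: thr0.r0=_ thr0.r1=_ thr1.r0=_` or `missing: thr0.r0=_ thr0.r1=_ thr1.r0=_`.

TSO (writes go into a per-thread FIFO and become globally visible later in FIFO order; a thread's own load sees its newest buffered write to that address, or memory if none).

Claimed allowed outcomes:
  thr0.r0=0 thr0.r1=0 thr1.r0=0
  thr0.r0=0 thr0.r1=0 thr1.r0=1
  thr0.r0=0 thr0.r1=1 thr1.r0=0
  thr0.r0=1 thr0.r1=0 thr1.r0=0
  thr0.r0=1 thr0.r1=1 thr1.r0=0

outcome vector order: (thr0.r0,thr0.r1,thr1.r0)
[TSO] allowed = {0/0/0, 0/0/1, 0/1/0, 1/1/0}
claimed∖TSO = {1/0/0}

spurious: thr0.r0=1 thr0.r1=0 thr1.r0=0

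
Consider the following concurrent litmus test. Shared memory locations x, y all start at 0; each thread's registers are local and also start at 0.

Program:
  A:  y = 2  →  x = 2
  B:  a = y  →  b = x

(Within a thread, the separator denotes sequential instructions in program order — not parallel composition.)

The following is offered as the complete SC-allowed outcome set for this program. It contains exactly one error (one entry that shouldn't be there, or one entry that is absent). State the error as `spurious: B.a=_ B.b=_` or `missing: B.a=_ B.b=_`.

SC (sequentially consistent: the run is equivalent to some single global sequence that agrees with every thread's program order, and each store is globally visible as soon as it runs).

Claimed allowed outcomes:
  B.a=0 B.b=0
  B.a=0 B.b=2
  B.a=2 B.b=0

outcome vector order: (B.a,B.b)
under SC → 00; 02; 20; 22
SC∖claimed = {22}

missing: B.a=2 B.b=2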